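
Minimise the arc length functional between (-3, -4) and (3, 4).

Arc-length functional: J[y] = ∫ sqrt(1 + (y')^2) dx.
Lagrangian L = sqrt(1 + (y')^2) has no explicit y dependence, so ∂L/∂y = 0 and the Euler-Lagrange equation gives
    d/dx( y' / sqrt(1 + (y')^2) ) = 0  ⇒  y' / sqrt(1 + (y')^2) = const.
Hence y' is constant, so y(x) is affine.
Fitting the endpoints (-3, -4) and (3, 4):
    slope m = (4 − (-4)) / (3 − (-3)) = 4/3,
    intercept c = (-4) − m·(-3) = 0.
Extremal: y(x) = (4/3) x.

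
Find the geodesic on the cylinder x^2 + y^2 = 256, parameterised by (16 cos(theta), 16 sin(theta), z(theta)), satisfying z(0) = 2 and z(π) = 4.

Parameterise the cylinder of radius R = 16 as
    r(θ) = (16 cos θ, 16 sin θ, z(θ)).
The arc-length element is
    ds = sqrt(256 + (dz/dθ)^2) dθ,
so the Lagrangian is L = sqrt(256 + z'^2).
L depends on z' only, not on z or θ, so ∂L/∂z = 0 and
    ∂L/∂z' = z' / sqrt(256 + z'^2).
The Euler-Lagrange equation gives
    d/dθ( z' / sqrt(256 + z'^2) ) = 0,
so z' is constant. Integrating once:
    z(θ) = a θ + b,
a helix on the cylinder (a straight line when the cylinder is unrolled). The constants a, b are determined by the endpoint conditions.
With endpoint conditions z(0) = 2 and z(π) = 4: from z(0) = b we get b = 2, and a·π + 2 = 4 gives a = 2/π, so
    z(θ) = (2/π) θ + 2.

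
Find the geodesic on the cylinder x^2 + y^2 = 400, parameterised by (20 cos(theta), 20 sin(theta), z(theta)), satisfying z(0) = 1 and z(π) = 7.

Parameterise the cylinder of radius R = 20 as
    r(θ) = (20 cos θ, 20 sin θ, z(θ)).
The arc-length element is
    ds = sqrt(400 + (dz/dθ)^2) dθ,
so the Lagrangian is L = sqrt(400 + z'^2).
L depends on z' only, not on z or θ, so ∂L/∂z = 0 and
    ∂L/∂z' = z' / sqrt(400 + z'^2).
The Euler-Lagrange equation gives
    d/dθ( z' / sqrt(400 + z'^2) ) = 0,
so z' is constant. Integrating once:
    z(θ) = a θ + b,
a helix on the cylinder (a straight line when the cylinder is unrolled). The constants a, b are determined by the endpoint conditions.
With endpoint conditions z(0) = 1 and z(π) = 7: from z(0) = b we get b = 1, and a·π + 1 = 7 gives a = 6/π, so
    z(θ) = (6/π) θ + 1.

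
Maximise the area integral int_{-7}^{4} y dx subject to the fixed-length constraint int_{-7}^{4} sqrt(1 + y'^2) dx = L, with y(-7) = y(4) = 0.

Set up the augmented Lagrangian using a multiplier λ for the length constraint:
    F(y, y') = y − λ sqrt(1 + y'^2).
F has no explicit x dependence, so the Beltrami identity yields a first integral
    F − y' ∂F/∂y' = C.
Compute ∂F/∂y' = −λ y' / sqrt(1 + y'^2). Then
    y − λ sqrt(1 + y'^2) + λ y'^2 / sqrt(1 + y'^2) = C
    ⇒  y − λ / sqrt(1 + y'^2) = C.
Solving for y' and integrating gives
    (x − a)^2 + (y − b)^2 = λ^2,
a circular arc of radius λ. The constants a, b are determined by the endpoint conditions y(-7) = y(4) = 0, and λ is fixed implicitly by the length constraint
    ∫_{-7}^{4} sqrt(1 + y'^2) dx = L.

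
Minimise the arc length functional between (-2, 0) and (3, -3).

Arc-length functional: J[y] = ∫ sqrt(1 + (y')^2) dx.
Lagrangian L = sqrt(1 + (y')^2) has no explicit y dependence, so ∂L/∂y = 0 and the Euler-Lagrange equation gives
    d/dx( y' / sqrt(1 + (y')^2) ) = 0  ⇒  y' / sqrt(1 + (y')^2) = const.
Hence y' is constant, so y(x) is affine.
Fitting the endpoints (-2, 0) and (3, -3):
    slope m = ((-3) − 0) / (3 − (-2)) = -3/5,
    intercept c = 0 − m·(-2) = -6/5.
Extremal: y(x) = (-3/5) x - 6/5.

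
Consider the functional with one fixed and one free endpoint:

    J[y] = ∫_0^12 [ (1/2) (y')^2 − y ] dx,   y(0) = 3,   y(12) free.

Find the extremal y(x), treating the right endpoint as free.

The Lagrangian L = (1/2) (y')^2 − y gives
    ∂L/∂y = −1,   ∂L/∂y' = y'.
Euler-Lagrange: d/dx(y') − (−1) = 0, i.e. y'' + 1 = 0, so
    y(x) = −(1/2) x^2 + C1 x + C2.
Fixed left endpoint y(0) = 3 ⇒ C2 = 3.
The right endpoint x = 12 is free, so the natural (transversality) condition is ∂L/∂y' |_{x=12} = 0, i.e. y'(12) = 0.
Compute y'(x) = −1 x + C1, so y'(12) = −12 + C1 = 0 ⇒ C1 = 12.
Therefore the extremal is
    y(x) = −x^2/2 + 12 x + 3.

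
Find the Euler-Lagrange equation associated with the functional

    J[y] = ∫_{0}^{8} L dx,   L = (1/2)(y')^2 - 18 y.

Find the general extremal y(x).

The Lagrangian is L = (1/2)(y')^2 - 18 y.
∂L/∂y = -18.
∂L/∂y' = y'.
The Euler-Lagrange equation d/dx(∂L/∂y') − ∂L/∂y = 0 becomes:
    y'' + 18 = 0
General solution: y(x) = -9 x^2 + A x + B, where A and B are arbitrary constants fixed by the endpoint conditions.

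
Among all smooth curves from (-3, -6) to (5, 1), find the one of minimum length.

Arc-length functional: J[y] = ∫ sqrt(1 + (y')^2) dx.
Lagrangian L = sqrt(1 + (y')^2) has no explicit y dependence, so ∂L/∂y = 0 and the Euler-Lagrange equation gives
    d/dx( y' / sqrt(1 + (y')^2) ) = 0  ⇒  y' / sqrt(1 + (y')^2) = const.
Hence y' is constant, so y(x) is affine.
Fitting the endpoints (-3, -6) and (5, 1):
    slope m = (1 − (-6)) / (5 − (-3)) = 7/8,
    intercept c = (-6) − m·(-3) = -27/8.
Extremal: y(x) = (7/8) x - 27/8.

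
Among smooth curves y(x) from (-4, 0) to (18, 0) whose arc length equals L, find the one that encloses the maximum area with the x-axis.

Set up the augmented Lagrangian using a multiplier λ for the length constraint:
    F(y, y') = y − λ sqrt(1 + y'^2).
F has no explicit x dependence, so the Beltrami identity yields a first integral
    F − y' ∂F/∂y' = C.
Compute ∂F/∂y' = −λ y' / sqrt(1 + y'^2). Then
    y − λ sqrt(1 + y'^2) + λ y'^2 / sqrt(1 + y'^2) = C
    ⇒  y − λ / sqrt(1 + y'^2) = C.
Solving for y' and integrating gives
    (x − a)^2 + (y − b)^2 = λ^2,
a circular arc of radius λ. The constants a, b are determined by the endpoint conditions y(-4) = y(18) = 0, and λ is fixed implicitly by the length constraint
    ∫_{-4}^{18} sqrt(1 + y'^2) dx = L.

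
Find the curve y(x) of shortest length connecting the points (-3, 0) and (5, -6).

Arc-length functional: J[y] = ∫ sqrt(1 + (y')^2) dx.
Lagrangian L = sqrt(1 + (y')^2) has no explicit y dependence, so ∂L/∂y = 0 and the Euler-Lagrange equation gives
    d/dx( y' / sqrt(1 + (y')^2) ) = 0  ⇒  y' / sqrt(1 + (y')^2) = const.
Hence y' is constant, so y(x) is affine.
Fitting the endpoints (-3, 0) and (5, -6):
    slope m = ((-6) − 0) / (5 − (-3)) = -3/4,
    intercept c = 0 − m·(-3) = -9/4.
Extremal: y(x) = (-3/4) x - 9/4.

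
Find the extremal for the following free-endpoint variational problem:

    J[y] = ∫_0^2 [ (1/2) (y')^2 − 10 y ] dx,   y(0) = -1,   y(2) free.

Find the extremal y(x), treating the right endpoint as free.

The Lagrangian L = (1/2) (y')^2 − 10 y gives
    ∂L/∂y = −10,   ∂L/∂y' = y'.
Euler-Lagrange: d/dx(y') − (−10) = 0, i.e. y'' + 10 = 0, so
    y(x) = −(10/2) x^2 + C1 x + C2.
Fixed left endpoint y(0) = -1 ⇒ C2 = -1.
The right endpoint x = 2 is free, so the natural (transversality) condition is ∂L/∂y' |_{x=2} = 0, i.e. y'(2) = 0.
Compute y'(x) = −10 x + C1, so y'(2) = −20 + C1 = 0 ⇒ C1 = 20.
Therefore the extremal is
    y(x) = −5 x^2 + 20 x − 1.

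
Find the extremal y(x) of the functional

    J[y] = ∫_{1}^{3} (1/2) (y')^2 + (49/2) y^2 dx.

The Lagrangian is L = (1/2) (y')^2 + (49/2) y^2.
Compute ∂L/∂y = 49y, ∂L/∂y' = y'.
The Euler-Lagrange equation d/dx(∂L/∂y') − ∂L/∂y = 0 reduces to
    y'' − 49 y = 0.
Its general solution is
    y(x) = A e^(7x) + B e^(−7x),
with A, B fixed by the endpoint conditions.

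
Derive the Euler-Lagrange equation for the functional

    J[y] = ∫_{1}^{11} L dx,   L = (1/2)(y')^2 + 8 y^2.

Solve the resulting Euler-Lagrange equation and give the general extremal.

The Lagrangian is L = (1/2)(y')^2 + 8 y^2.
∂L/∂y = 16y.
∂L/∂y' = y'.
The Euler-Lagrange equation d/dx(∂L/∂y') − ∂L/∂y = 0 becomes:
    y'' - 16 y = 0
General solution: y(x) = A e^(4x) + B e^(-4x), where A and B are arbitrary constants fixed by the endpoint conditions.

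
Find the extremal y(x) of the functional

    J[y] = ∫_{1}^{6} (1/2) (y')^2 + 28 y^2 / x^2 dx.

The Lagrangian is L = (1/2) (y')^2 + 28 y^2 / x^2.
Compute ∂L/∂y = 56y/x^2, ∂L/∂y' = y'.
The Euler-Lagrange equation d/dx(∂L/∂y') − ∂L/∂y = 0 reduces to
    y'' − 56/x^2 · y = 0  (x > 0).
Its general solution is
    y(x) = A x^8 + B x^(-7),
with A, B fixed by the endpoint conditions.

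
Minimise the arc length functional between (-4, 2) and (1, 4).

Arc-length functional: J[y] = ∫ sqrt(1 + (y')^2) dx.
Lagrangian L = sqrt(1 + (y')^2) has no explicit y dependence, so ∂L/∂y = 0 and the Euler-Lagrange equation gives
    d/dx( y' / sqrt(1 + (y')^2) ) = 0  ⇒  y' / sqrt(1 + (y')^2) = const.
Hence y' is constant, so y(x) is affine.
Fitting the endpoints (-4, 2) and (1, 4):
    slope m = (4 − 2) / (1 − (-4)) = 2/5,
    intercept c = 2 − m·(-4) = 18/5.
Extremal: y(x) = (2/5) x + 18/5.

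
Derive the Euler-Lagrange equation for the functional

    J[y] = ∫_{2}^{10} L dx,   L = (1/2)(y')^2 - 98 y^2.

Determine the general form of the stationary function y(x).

The Lagrangian is L = (1/2)(y')^2 - 98 y^2.
∂L/∂y = -196y.
∂L/∂y' = y'.
The Euler-Lagrange equation d/dx(∂L/∂y') − ∂L/∂y = 0 becomes:
    y'' + 196 y = 0
General solution: y(x) = A sin(14x) + B cos(14x), where A and B are arbitrary constants fixed by the endpoint conditions.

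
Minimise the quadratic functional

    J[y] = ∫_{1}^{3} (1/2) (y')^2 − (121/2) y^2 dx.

The Lagrangian is L = (1/2) (y')^2 − (121/2) y^2.
Compute ∂L/∂y = -121y, ∂L/∂y' = y'.
The Euler-Lagrange equation d/dx(∂L/∂y') − ∂L/∂y = 0 reduces to
    y'' + 121 y = 0.
Its general solution is
    y(x) = A sin(11x) + B cos(11x),
with A, B fixed by the endpoint conditions.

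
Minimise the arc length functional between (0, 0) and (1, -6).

Arc-length functional: J[y] = ∫ sqrt(1 + (y')^2) dx.
Lagrangian L = sqrt(1 + (y')^2) has no explicit y dependence, so ∂L/∂y = 0 and the Euler-Lagrange equation gives
    d/dx( y' / sqrt(1 + (y')^2) ) = 0  ⇒  y' / sqrt(1 + (y')^2) = const.
Hence y' is constant, so y(x) is affine.
Fitting the endpoints (0, 0) and (1, -6):
    slope m = ((-6) − 0) / (1 − 0) = -6,
    intercept c = 0 − m·0 = 0.
Extremal: y(x) = -6 x.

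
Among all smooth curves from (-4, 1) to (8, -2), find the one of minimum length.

Arc-length functional: J[y] = ∫ sqrt(1 + (y')^2) dx.
Lagrangian L = sqrt(1 + (y')^2) has no explicit y dependence, so ∂L/∂y = 0 and the Euler-Lagrange equation gives
    d/dx( y' / sqrt(1 + (y')^2) ) = 0  ⇒  y' / sqrt(1 + (y')^2) = const.
Hence y' is constant, so y(x) is affine.
Fitting the endpoints (-4, 1) and (8, -2):
    slope m = ((-2) − 1) / (8 − (-4)) = -1/4,
    intercept c = 1 − m·(-4) = 0.
Extremal: y(x) = (-1/4) x.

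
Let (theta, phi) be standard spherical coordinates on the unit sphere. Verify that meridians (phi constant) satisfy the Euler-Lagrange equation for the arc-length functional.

On the unit sphere with spherical coordinates (θ, φ), the induced metric is
    ds^2 = dθ^2 + sin^2(θ) dφ^2.
Using θ as the parameter, the arc-length functional becomes
    J[φ] = ∫ sqrt(1 + sin^2(θ) (dφ/dθ)^2) dθ.
So L = sqrt(1 + sin^2(θ) φ'^2). Compute
    ∂L/∂φ = 0  (L has no explicit φ dependence),
    ∂L/∂φ' = sin^2(θ) φ' / sqrt(1 + sin^2(θ) φ'^2).
For the candidate φ(θ) = c (constant), φ' = 0, so ∂L/∂φ' evaluated along the candidate vanishes, and ∂L/∂φ is identically zero. Hence
    d/dθ(∂L/∂φ') − ∂L/∂φ = 0
is satisfied. Therefore meridians φ = const are extremals of arc length — they are geodesics on the sphere.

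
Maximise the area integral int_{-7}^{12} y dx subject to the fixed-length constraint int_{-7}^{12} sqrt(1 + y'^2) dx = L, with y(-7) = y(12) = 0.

Set up the augmented Lagrangian using a multiplier λ for the length constraint:
    F(y, y') = y − λ sqrt(1 + y'^2).
F has no explicit x dependence, so the Beltrami identity yields a first integral
    F − y' ∂F/∂y' = C.
Compute ∂F/∂y' = −λ y' / sqrt(1 + y'^2). Then
    y − λ sqrt(1 + y'^2) + λ y'^2 / sqrt(1 + y'^2) = C
    ⇒  y − λ / sqrt(1 + y'^2) = C.
Solving for y' and integrating gives
    (x − a)^2 + (y − b)^2 = λ^2,
a circular arc of radius λ. The constants a, b are determined by the endpoint conditions y(-7) = y(12) = 0, and λ is fixed implicitly by the length constraint
    ∫_{-7}^{12} sqrt(1 + y'^2) dx = L.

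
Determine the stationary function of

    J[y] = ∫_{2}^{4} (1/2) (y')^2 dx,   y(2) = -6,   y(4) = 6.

The Lagrangian is L = (1/2) (y')^2.
Compute ∂L/∂y = 0, ∂L/∂y' = y'.
The Euler-Lagrange equation d/dx(∂L/∂y') − ∂L/∂y = 0 reduces to
    y'' = 0.
Its general solution is
    y(x) = A x + B,
with A, B fixed by the endpoint conditions.
Applying the endpoint conditions y(2) = -6 and y(4) = 6: solve A·2 + B = -6 and A·4 + B = 6. Subtracting gives A(4 − 2) = 6 − -6, so A = 6, and B = -6 − A·2 = -18. Therefore
    y(x) = 6 x - 18.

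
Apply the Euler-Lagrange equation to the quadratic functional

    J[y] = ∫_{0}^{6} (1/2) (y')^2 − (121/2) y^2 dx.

The Lagrangian is L = (1/2) (y')^2 − (121/2) y^2.
Compute ∂L/∂y = -121y, ∂L/∂y' = y'.
The Euler-Lagrange equation d/dx(∂L/∂y') − ∂L/∂y = 0 reduces to
    y'' + 121 y = 0.
Its general solution is
    y(x) = A sin(11x) + B cos(11x),
with A, B fixed by the endpoint conditions.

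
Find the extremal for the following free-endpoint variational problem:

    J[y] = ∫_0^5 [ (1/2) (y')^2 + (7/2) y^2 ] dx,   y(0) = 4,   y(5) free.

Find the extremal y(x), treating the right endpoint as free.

The Lagrangian L = (1/2) (y')^2 + (7/2) y^2 gives
    ∂L/∂y = 7 y,   ∂L/∂y' = y'.
Euler-Lagrange: y'' − 7 y = 0.
With k = sqrt(7), the general solution is
    y(x) = A cosh(sqrt(7) x) + B sinh(sqrt(7) x).
Fixed left endpoint y(0) = 4 ⇒ A = 4.
The right endpoint x = 5 is free, so the natural (transversality) condition is ∂L/∂y' |_{x=5} = 0, i.e. y'(5) = 0.
Compute y'(x) = A k sinh(k x) + B k cosh(k x), so
    y'(5) = A k sinh(k·5) + B k cosh(k·5) = 0
    ⇒ B = −A tanh(k·5) = − 4 tanh(sqrt(7)·5).
Therefore the extremal is
    y(x) = 4 cosh(sqrt(7) x) − 4 tanh(sqrt(7)·5) sinh(sqrt(7) x).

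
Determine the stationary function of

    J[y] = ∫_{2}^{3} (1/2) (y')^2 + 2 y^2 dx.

The Lagrangian is L = (1/2) (y')^2 + 2 y^2.
Compute ∂L/∂y = 4y, ∂L/∂y' = y'.
The Euler-Lagrange equation d/dx(∂L/∂y') − ∂L/∂y = 0 reduces to
    y'' − 4 y = 0.
Its general solution is
    y(x) = A e^(2x) + B e^(−2x),
with A, B fixed by the endpoint conditions.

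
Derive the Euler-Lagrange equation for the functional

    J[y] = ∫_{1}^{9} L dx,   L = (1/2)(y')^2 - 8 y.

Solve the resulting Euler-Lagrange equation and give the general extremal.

The Lagrangian is L = (1/2)(y')^2 - 8 y.
∂L/∂y = -8.
∂L/∂y' = y'.
The Euler-Lagrange equation d/dx(∂L/∂y') − ∂L/∂y = 0 becomes:
    y'' + 8 = 0
General solution: y(x) = -4 x^2 + A x + B, where A and B are arbitrary constants fixed by the endpoint conditions.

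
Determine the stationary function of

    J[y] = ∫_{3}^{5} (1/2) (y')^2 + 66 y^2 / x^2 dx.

The Lagrangian is L = (1/2) (y')^2 + 66 y^2 / x^2.
Compute ∂L/∂y = 132y/x^2, ∂L/∂y' = y'.
The Euler-Lagrange equation d/dx(∂L/∂y') − ∂L/∂y = 0 reduces to
    y'' − 132/x^2 · y = 0  (x > 0).
Its general solution is
    y(x) = A x^12 + B x^(-11),
with A, B fixed by the endpoint conditions.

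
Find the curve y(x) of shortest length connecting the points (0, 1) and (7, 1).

Arc-length functional: J[y] = ∫ sqrt(1 + (y')^2) dx.
Lagrangian L = sqrt(1 + (y')^2) has no explicit y dependence, so ∂L/∂y = 0 and the Euler-Lagrange equation gives
    d/dx( y' / sqrt(1 + (y')^2) ) = 0  ⇒  y' / sqrt(1 + (y')^2) = const.
Hence y' is constant, so y(x) is affine.
Fitting the endpoints (0, 1) and (7, 1):
    slope m = (1 − 1) / (7 − 0) = 0,
    intercept c = 1 − m·0 = 1.
Extremal: y(x) = 1.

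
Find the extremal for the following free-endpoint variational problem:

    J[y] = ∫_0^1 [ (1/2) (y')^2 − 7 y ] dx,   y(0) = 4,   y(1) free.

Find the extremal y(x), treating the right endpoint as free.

The Lagrangian L = (1/2) (y')^2 − 7 y gives
    ∂L/∂y = −7,   ∂L/∂y' = y'.
Euler-Lagrange: d/dx(y') − (−7) = 0, i.e. y'' + 7 = 0, so
    y(x) = −(7/2) x^2 + C1 x + C2.
Fixed left endpoint y(0) = 4 ⇒ C2 = 4.
The right endpoint x = 1 is free, so the natural (transversality) condition is ∂L/∂y' |_{x=1} = 0, i.e. y'(1) = 0.
Compute y'(x) = −7 x + C1, so y'(1) = −7 + C1 = 0 ⇒ C1 = 7.
Therefore the extremal is
    y(x) = −(7/2) x^2 + 7 x + 4.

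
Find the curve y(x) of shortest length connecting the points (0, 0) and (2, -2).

Arc-length functional: J[y] = ∫ sqrt(1 + (y')^2) dx.
Lagrangian L = sqrt(1 + (y')^2) has no explicit y dependence, so ∂L/∂y = 0 and the Euler-Lagrange equation gives
    d/dx( y' / sqrt(1 + (y')^2) ) = 0  ⇒  y' / sqrt(1 + (y')^2) = const.
Hence y' is constant, so y(x) is affine.
Fitting the endpoints (0, 0) and (2, -2):
    slope m = ((-2) − 0) / (2 − 0) = -1,
    intercept c = 0 − m·0 = 0.
Extremal: y(x) = -x.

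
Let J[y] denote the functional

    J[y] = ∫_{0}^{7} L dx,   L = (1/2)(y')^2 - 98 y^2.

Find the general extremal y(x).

The Lagrangian is L = (1/2)(y')^2 - 98 y^2.
∂L/∂y = -196y.
∂L/∂y' = y'.
The Euler-Lagrange equation d/dx(∂L/∂y') − ∂L/∂y = 0 becomes:
    y'' + 196 y = 0
General solution: y(x) = A sin(14x) + B cos(14x), where A and B are arbitrary constants fixed by the endpoint conditions.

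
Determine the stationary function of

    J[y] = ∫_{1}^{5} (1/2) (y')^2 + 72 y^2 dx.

The Lagrangian is L = (1/2) (y')^2 + 72 y^2.
Compute ∂L/∂y = 144y, ∂L/∂y' = y'.
The Euler-Lagrange equation d/dx(∂L/∂y') − ∂L/∂y = 0 reduces to
    y'' − 144 y = 0.
Its general solution is
    y(x) = A e^(12x) + B e^(−12x),
with A, B fixed by the endpoint conditions.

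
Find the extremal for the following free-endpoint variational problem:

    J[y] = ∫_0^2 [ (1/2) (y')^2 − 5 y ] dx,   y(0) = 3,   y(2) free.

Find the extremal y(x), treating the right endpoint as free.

The Lagrangian L = (1/2) (y')^2 − 5 y gives
    ∂L/∂y = −5,   ∂L/∂y' = y'.
Euler-Lagrange: d/dx(y') − (−5) = 0, i.e. y'' + 5 = 0, so
    y(x) = −(5/2) x^2 + C1 x + C2.
Fixed left endpoint y(0) = 3 ⇒ C2 = 3.
The right endpoint x = 2 is free, so the natural (transversality) condition is ∂L/∂y' |_{x=2} = 0, i.e. y'(2) = 0.
Compute y'(x) = −5 x + C1, so y'(2) = −10 + C1 = 0 ⇒ C1 = 10.
Therefore the extremal is
    y(x) = −(5/2) x^2 + 10 x + 3.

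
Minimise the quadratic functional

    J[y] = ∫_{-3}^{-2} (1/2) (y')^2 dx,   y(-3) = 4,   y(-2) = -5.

The Lagrangian is L = (1/2) (y')^2.
Compute ∂L/∂y = 0, ∂L/∂y' = y'.
The Euler-Lagrange equation d/dx(∂L/∂y') − ∂L/∂y = 0 reduces to
    y'' = 0.
Its general solution is
    y(x) = A x + B,
with A, B fixed by the endpoint conditions.
Applying the endpoint conditions y(-3) = 4 and y(-2) = -5: solve A·-3 + B = 4 and A·-2 + B = -5. Subtracting gives A(-2 − -3) = -5 − 4, so A = -9, and B = 4 − A·-3 = -23. Therefore
    y(x) = -9 x - 23.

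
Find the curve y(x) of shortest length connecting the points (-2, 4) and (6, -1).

Arc-length functional: J[y] = ∫ sqrt(1 + (y')^2) dx.
Lagrangian L = sqrt(1 + (y')^2) has no explicit y dependence, so ∂L/∂y = 0 and the Euler-Lagrange equation gives
    d/dx( y' / sqrt(1 + (y')^2) ) = 0  ⇒  y' / sqrt(1 + (y')^2) = const.
Hence y' is constant, so y(x) is affine.
Fitting the endpoints (-2, 4) and (6, -1):
    slope m = ((-1) − 4) / (6 − (-2)) = -5/8,
    intercept c = 4 − m·(-2) = 11/4.
Extremal: y(x) = (-5/8) x + 11/4.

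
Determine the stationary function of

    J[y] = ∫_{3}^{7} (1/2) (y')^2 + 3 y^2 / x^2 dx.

The Lagrangian is L = (1/2) (y')^2 + 3 y^2 / x^2.
Compute ∂L/∂y = 6y/x^2, ∂L/∂y' = y'.
The Euler-Lagrange equation d/dx(∂L/∂y') − ∂L/∂y = 0 reduces to
    y'' − 6/x^2 · y = 0  (x > 0).
Its general solution is
    y(x) = A x^3 + B x^(-2),
with A, B fixed by the endpoint conditions.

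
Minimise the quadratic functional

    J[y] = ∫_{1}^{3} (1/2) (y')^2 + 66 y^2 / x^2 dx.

The Lagrangian is L = (1/2) (y')^2 + 66 y^2 / x^2.
Compute ∂L/∂y = 132y/x^2, ∂L/∂y' = y'.
The Euler-Lagrange equation d/dx(∂L/∂y') − ∂L/∂y = 0 reduces to
    y'' − 132/x^2 · y = 0  (x > 0).
Its general solution is
    y(x) = A x^12 + B x^(-11),
with A, B fixed by the endpoint conditions.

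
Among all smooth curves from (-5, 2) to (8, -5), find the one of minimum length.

Arc-length functional: J[y] = ∫ sqrt(1 + (y')^2) dx.
Lagrangian L = sqrt(1 + (y')^2) has no explicit y dependence, so ∂L/∂y = 0 and the Euler-Lagrange equation gives
    d/dx( y' / sqrt(1 + (y')^2) ) = 0  ⇒  y' / sqrt(1 + (y')^2) = const.
Hence y' is constant, so y(x) is affine.
Fitting the endpoints (-5, 2) and (8, -5):
    slope m = ((-5) − 2) / (8 − (-5)) = -7/13,
    intercept c = 2 − m·(-5) = -9/13.
Extremal: y(x) = (-7/13) x - 9/13.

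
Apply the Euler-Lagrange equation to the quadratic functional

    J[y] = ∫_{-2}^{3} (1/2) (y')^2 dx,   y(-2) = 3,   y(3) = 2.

The Lagrangian is L = (1/2) (y')^2.
Compute ∂L/∂y = 0, ∂L/∂y' = y'.
The Euler-Lagrange equation d/dx(∂L/∂y') − ∂L/∂y = 0 reduces to
    y'' = 0.
Its general solution is
    y(x) = A x + B,
with A, B fixed by the endpoint conditions.
Applying the endpoint conditions y(-2) = 3 and y(3) = 2: solve A·-2 + B = 3 and A·3 + B = 2. Subtracting gives A(3 − -2) = 2 − 3, so A = -1/5, and B = 3 − A·-2 = 13/5. Therefore
    y(x) = (-1/5) x + 13/5.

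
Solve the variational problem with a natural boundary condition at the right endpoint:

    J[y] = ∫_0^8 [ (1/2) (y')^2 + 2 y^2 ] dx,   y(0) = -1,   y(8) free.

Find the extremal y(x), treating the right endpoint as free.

The Lagrangian L = (1/2) (y')^2 + 2 y^2 gives
    ∂L/∂y = 4 y,   ∂L/∂y' = y'.
Euler-Lagrange: y'' − 4 y = 0.
With k = 2, the general solution is
    y(x) = A cosh(2 x) + B sinh(2 x).
Fixed left endpoint y(0) = -1 ⇒ A = -1.
The right endpoint x = 8 is free, so the natural (transversality) condition is ∂L/∂y' |_{x=8} = 0, i.e. y'(8) = 0.
Compute y'(x) = A k sinh(k x) + B k cosh(k x), so
    y'(8) = A k sinh(k·8) + B k cosh(k·8) = 0
    ⇒ B = −A tanh(k·8) = tanh(2·8).
Therefore the extremal is
    y(x) = −cosh(2 x) + tanh(2·8) sinh(2 x).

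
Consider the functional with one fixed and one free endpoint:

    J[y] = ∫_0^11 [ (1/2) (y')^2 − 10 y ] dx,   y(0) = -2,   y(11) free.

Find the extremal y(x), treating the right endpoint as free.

The Lagrangian L = (1/2) (y')^2 − 10 y gives
    ∂L/∂y = −10,   ∂L/∂y' = y'.
Euler-Lagrange: d/dx(y') − (−10) = 0, i.e. y'' + 10 = 0, so
    y(x) = −(10/2) x^2 + C1 x + C2.
Fixed left endpoint y(0) = -2 ⇒ C2 = -2.
The right endpoint x = 11 is free, so the natural (transversality) condition is ∂L/∂y' |_{x=11} = 0, i.e. y'(11) = 0.
Compute y'(x) = −10 x + C1, so y'(11) = −110 + C1 = 0 ⇒ C1 = 110.
Therefore the extremal is
    y(x) = −5 x^2 + 110 x − 2.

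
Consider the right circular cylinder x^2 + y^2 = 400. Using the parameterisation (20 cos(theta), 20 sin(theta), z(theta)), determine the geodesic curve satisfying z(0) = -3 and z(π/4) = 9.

Parameterise the cylinder of radius R = 20 as
    r(θ) = (20 cos θ, 20 sin θ, z(θ)).
The arc-length element is
    ds = sqrt(400 + (dz/dθ)^2) dθ,
so the Lagrangian is L = sqrt(400 + z'^2).
L depends on z' only, not on z or θ, so ∂L/∂z = 0 and
    ∂L/∂z' = z' / sqrt(400 + z'^2).
The Euler-Lagrange equation gives
    d/dθ( z' / sqrt(400 + z'^2) ) = 0,
so z' is constant. Integrating once:
    z(θ) = a θ + b,
a helix on the cylinder (a straight line when the cylinder is unrolled). The constants a, b are determined by the endpoint conditions.
With endpoint conditions z(0) = -3 and z(π/4) = 9: from z(0) = b we get b = -3, and a·π/4 + -3 = 9 gives a = 48/π, so
    z(θ) = (48/π) θ − 3.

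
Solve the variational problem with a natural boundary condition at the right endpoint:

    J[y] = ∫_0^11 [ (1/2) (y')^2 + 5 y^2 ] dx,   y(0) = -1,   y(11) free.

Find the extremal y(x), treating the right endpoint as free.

The Lagrangian L = (1/2) (y')^2 + 5 y^2 gives
    ∂L/∂y = 10 y,   ∂L/∂y' = y'.
Euler-Lagrange: y'' − 10 y = 0.
With k = sqrt(10), the general solution is
    y(x) = A cosh(sqrt(10) x) + B sinh(sqrt(10) x).
Fixed left endpoint y(0) = -1 ⇒ A = -1.
The right endpoint x = 11 is free, so the natural (transversality) condition is ∂L/∂y' |_{x=11} = 0, i.e. y'(11) = 0.
Compute y'(x) = A k sinh(k x) + B k cosh(k x), so
    y'(11) = A k sinh(k·11) + B k cosh(k·11) = 0
    ⇒ B = −A tanh(k·11) = tanh(sqrt(10)·11).
Therefore the extremal is
    y(x) = −cosh(sqrt(10) x) + tanh(sqrt(10)·11) sinh(sqrt(10) x).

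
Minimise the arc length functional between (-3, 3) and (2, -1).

Arc-length functional: J[y] = ∫ sqrt(1 + (y')^2) dx.
Lagrangian L = sqrt(1 + (y')^2) has no explicit y dependence, so ∂L/∂y = 0 and the Euler-Lagrange equation gives
    d/dx( y' / sqrt(1 + (y')^2) ) = 0  ⇒  y' / sqrt(1 + (y')^2) = const.
Hence y' is constant, so y(x) is affine.
Fitting the endpoints (-3, 3) and (2, -1):
    slope m = ((-1) − 3) / (2 − (-3)) = -4/5,
    intercept c = 3 − m·(-3) = 3/5.
Extremal: y(x) = (-4/5) x + 3/5.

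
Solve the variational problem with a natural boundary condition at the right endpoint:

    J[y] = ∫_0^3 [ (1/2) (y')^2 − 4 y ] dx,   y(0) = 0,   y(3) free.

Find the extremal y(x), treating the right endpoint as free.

The Lagrangian L = (1/2) (y')^2 − 4 y gives
    ∂L/∂y = −4,   ∂L/∂y' = y'.
Euler-Lagrange: d/dx(y') − (−4) = 0, i.e. y'' + 4 = 0, so
    y(x) = −(4/2) x^2 + C1 x + C2.
Fixed left endpoint y(0) = 0 ⇒ C2 = 0.
The right endpoint x = 3 is free, so the natural (transversality) condition is ∂L/∂y' |_{x=3} = 0, i.e. y'(3) = 0.
Compute y'(x) = −4 x + C1, so y'(3) = −12 + C1 = 0 ⇒ C1 = 12.
Therefore the extremal is
    y(x) = −2 x^2 + 12 x.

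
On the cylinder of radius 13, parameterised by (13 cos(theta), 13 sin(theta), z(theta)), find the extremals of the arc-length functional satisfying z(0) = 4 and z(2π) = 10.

Parameterise the cylinder of radius R = 13 as
    r(θ) = (13 cos θ, 13 sin θ, z(θ)).
The arc-length element is
    ds = sqrt(169 + (dz/dθ)^2) dθ,
so the Lagrangian is L = sqrt(169 + z'^2).
L depends on z' only, not on z or θ, so ∂L/∂z = 0 and
    ∂L/∂z' = z' / sqrt(169 + z'^2).
The Euler-Lagrange equation gives
    d/dθ( z' / sqrt(169 + z'^2) ) = 0,
so z' is constant. Integrating once:
    z(θ) = a θ + b,
a helix on the cylinder (a straight line when the cylinder is unrolled). The constants a, b are determined by the endpoint conditions.
With endpoint conditions z(0) = 4 and z(2π) = 10: from z(0) = b we get b = 4, and a·2π + 4 = 10 gives a = 3/π, so
    z(θ) = (3/π) θ + 4.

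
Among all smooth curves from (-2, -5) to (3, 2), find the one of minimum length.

Arc-length functional: J[y] = ∫ sqrt(1 + (y')^2) dx.
Lagrangian L = sqrt(1 + (y')^2) has no explicit y dependence, so ∂L/∂y = 0 and the Euler-Lagrange equation gives
    d/dx( y' / sqrt(1 + (y')^2) ) = 0  ⇒  y' / sqrt(1 + (y')^2) = const.
Hence y' is constant, so y(x) is affine.
Fitting the endpoints (-2, -5) and (3, 2):
    slope m = (2 − (-5)) / (3 − (-2)) = 7/5,
    intercept c = (-5) − m·(-2) = -11/5.
Extremal: y(x) = (7/5) x - 11/5.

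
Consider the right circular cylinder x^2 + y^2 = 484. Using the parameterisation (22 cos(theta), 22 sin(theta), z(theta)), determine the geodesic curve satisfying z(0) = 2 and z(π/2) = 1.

Parameterise the cylinder of radius R = 22 as
    r(θ) = (22 cos θ, 22 sin θ, z(θ)).
The arc-length element is
    ds = sqrt(484 + (dz/dθ)^2) dθ,
so the Lagrangian is L = sqrt(484 + z'^2).
L depends on z' only, not on z or θ, so ∂L/∂z = 0 and
    ∂L/∂z' = z' / sqrt(484 + z'^2).
The Euler-Lagrange equation gives
    d/dθ( z' / sqrt(484 + z'^2) ) = 0,
so z' is constant. Integrating once:
    z(θ) = a θ + b,
a helix on the cylinder (a straight line when the cylinder is unrolled). The constants a, b are determined by the endpoint conditions.
With endpoint conditions z(0) = 2 and z(π/2) = 1: from z(0) = b we get b = 2, and a·π/2 + 2 = 1 gives a = -2/π, so
    z(θ) = (-2/π) θ + 2.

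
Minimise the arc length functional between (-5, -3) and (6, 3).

Arc-length functional: J[y] = ∫ sqrt(1 + (y')^2) dx.
Lagrangian L = sqrt(1 + (y')^2) has no explicit y dependence, so ∂L/∂y = 0 and the Euler-Lagrange equation gives
    d/dx( y' / sqrt(1 + (y')^2) ) = 0  ⇒  y' / sqrt(1 + (y')^2) = const.
Hence y' is constant, so y(x) is affine.
Fitting the endpoints (-5, -3) and (6, 3):
    slope m = (3 − (-3)) / (6 − (-5)) = 6/11,
    intercept c = (-3) − m·(-5) = -3/11.
Extremal: y(x) = (6/11) x - 3/11.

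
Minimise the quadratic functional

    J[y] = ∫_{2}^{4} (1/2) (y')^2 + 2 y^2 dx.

The Lagrangian is L = (1/2) (y')^2 + 2 y^2.
Compute ∂L/∂y = 4y, ∂L/∂y' = y'.
The Euler-Lagrange equation d/dx(∂L/∂y') − ∂L/∂y = 0 reduces to
    y'' − 4 y = 0.
Its general solution is
    y(x) = A e^(2x) + B e^(−2x),
with A, B fixed by the endpoint conditions.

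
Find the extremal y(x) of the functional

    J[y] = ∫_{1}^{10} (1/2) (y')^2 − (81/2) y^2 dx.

The Lagrangian is L = (1/2) (y')^2 − (81/2) y^2.
Compute ∂L/∂y = -81y, ∂L/∂y' = y'.
The Euler-Lagrange equation d/dx(∂L/∂y') − ∂L/∂y = 0 reduces to
    y'' + 81 y = 0.
Its general solution is
    y(x) = A sin(9x) + B cos(9x),
with A, B fixed by the endpoint conditions.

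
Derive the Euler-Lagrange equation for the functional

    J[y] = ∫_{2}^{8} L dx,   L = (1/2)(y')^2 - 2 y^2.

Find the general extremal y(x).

The Lagrangian is L = (1/2)(y')^2 - 2 y^2.
∂L/∂y = -4y.
∂L/∂y' = y'.
The Euler-Lagrange equation d/dx(∂L/∂y') − ∂L/∂y = 0 becomes:
    y'' + 4 y = 0
General solution: y(x) = A sin(2x) + B cos(2x), where A and B are arbitrary constants fixed by the endpoint conditions.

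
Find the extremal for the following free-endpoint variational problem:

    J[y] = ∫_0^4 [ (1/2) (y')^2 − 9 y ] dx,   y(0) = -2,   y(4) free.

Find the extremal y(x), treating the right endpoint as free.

The Lagrangian L = (1/2) (y')^2 − 9 y gives
    ∂L/∂y = −9,   ∂L/∂y' = y'.
Euler-Lagrange: d/dx(y') − (−9) = 0, i.e. y'' + 9 = 0, so
    y(x) = −(9/2) x^2 + C1 x + C2.
Fixed left endpoint y(0) = -2 ⇒ C2 = -2.
The right endpoint x = 4 is free, so the natural (transversality) condition is ∂L/∂y' |_{x=4} = 0, i.e. y'(4) = 0.
Compute y'(x) = −9 x + C1, so y'(4) = −36 + C1 = 0 ⇒ C1 = 36.
Therefore the extremal is
    y(x) = −(9/2) x^2 + 36 x − 2.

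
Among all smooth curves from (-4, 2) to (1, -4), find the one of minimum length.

Arc-length functional: J[y] = ∫ sqrt(1 + (y')^2) dx.
Lagrangian L = sqrt(1 + (y')^2) has no explicit y dependence, so ∂L/∂y = 0 and the Euler-Lagrange equation gives
    d/dx( y' / sqrt(1 + (y')^2) ) = 0  ⇒  y' / sqrt(1 + (y')^2) = const.
Hence y' is constant, so y(x) is affine.
Fitting the endpoints (-4, 2) and (1, -4):
    slope m = ((-4) − 2) / (1 − (-4)) = -6/5,
    intercept c = 2 − m·(-4) = -14/5.
Extremal: y(x) = (-6/5) x - 14/5.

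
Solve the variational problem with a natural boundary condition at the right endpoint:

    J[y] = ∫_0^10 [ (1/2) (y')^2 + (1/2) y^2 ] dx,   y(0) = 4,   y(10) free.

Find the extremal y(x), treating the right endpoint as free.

The Lagrangian L = (1/2) (y')^2 + (1/2) y^2 gives
    ∂L/∂y = 1 y,   ∂L/∂y' = y'.
Euler-Lagrange: y'' − y = 0.
With k = 1, the general solution is
    y(x) = A cosh(x) + B sinh(x).
Fixed left endpoint y(0) = 4 ⇒ A = 4.
The right endpoint x = 10 is free, so the natural (transversality) condition is ∂L/∂y' |_{x=10} = 0, i.e. y'(10) = 0.
Compute y'(x) = A k sinh(k x) + B k cosh(k x), so
    y'(10) = A k sinh(k·10) + B k cosh(k·10) = 0
    ⇒ B = −A tanh(k·10) = − 4 tanh(1·10).
Therefore the extremal is
    y(x) = 4 cosh(1 x) − 4 tanh(1·10) sinh(1 x).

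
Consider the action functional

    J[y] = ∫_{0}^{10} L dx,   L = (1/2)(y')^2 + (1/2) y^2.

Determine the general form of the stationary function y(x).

The Lagrangian is L = (1/2)(y')^2 + (1/2) y^2.
∂L/∂y = y.
∂L/∂y' = y'.
The Euler-Lagrange equation d/dx(∂L/∂y') − ∂L/∂y = 0 becomes:
    y'' - y = 0
General solution: y(x) = A e^x + B e^(-x), where A and B are arbitrary constants fixed by the endpoint conditions.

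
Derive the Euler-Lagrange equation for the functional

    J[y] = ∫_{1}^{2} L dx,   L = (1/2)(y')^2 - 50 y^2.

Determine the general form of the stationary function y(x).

The Lagrangian is L = (1/2)(y')^2 - 50 y^2.
∂L/∂y = -100y.
∂L/∂y' = y'.
The Euler-Lagrange equation d/dx(∂L/∂y') − ∂L/∂y = 0 becomes:
    y'' + 100 y = 0
General solution: y(x) = A sin(10x) + B cos(10x), where A and B are arbitrary constants fixed by the endpoint conditions.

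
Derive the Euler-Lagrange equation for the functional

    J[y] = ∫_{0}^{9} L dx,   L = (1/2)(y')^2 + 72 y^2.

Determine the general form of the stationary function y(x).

The Lagrangian is L = (1/2)(y')^2 + 72 y^2.
∂L/∂y = 144y.
∂L/∂y' = y'.
The Euler-Lagrange equation d/dx(∂L/∂y') − ∂L/∂y = 0 becomes:
    y'' - 144 y = 0
General solution: y(x) = A e^(12x) + B e^(-12x), where A and B are arbitrary constants fixed by the endpoint conditions.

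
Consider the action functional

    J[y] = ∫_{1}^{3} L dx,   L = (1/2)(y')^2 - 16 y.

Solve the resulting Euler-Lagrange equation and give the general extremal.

The Lagrangian is L = (1/2)(y')^2 - 16 y.
∂L/∂y = -16.
∂L/∂y' = y'.
The Euler-Lagrange equation d/dx(∂L/∂y') − ∂L/∂y = 0 becomes:
    y'' + 16 = 0
General solution: y(x) = -8 x^2 + A x + B, where A and B are arbitrary constants fixed by the endpoint conditions.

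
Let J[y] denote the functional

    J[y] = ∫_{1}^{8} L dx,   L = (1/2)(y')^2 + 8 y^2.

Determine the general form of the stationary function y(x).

The Lagrangian is L = (1/2)(y')^2 + 8 y^2.
∂L/∂y = 16y.
∂L/∂y' = y'.
The Euler-Lagrange equation d/dx(∂L/∂y') − ∂L/∂y = 0 becomes:
    y'' - 16 y = 0
General solution: y(x) = A e^(4x) + B e^(-4x), where A and B are arbitrary constants fixed by the endpoint conditions.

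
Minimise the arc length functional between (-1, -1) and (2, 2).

Arc-length functional: J[y] = ∫ sqrt(1 + (y')^2) dx.
Lagrangian L = sqrt(1 + (y')^2) has no explicit y dependence, so ∂L/∂y = 0 and the Euler-Lagrange equation gives
    d/dx( y' / sqrt(1 + (y')^2) ) = 0  ⇒  y' / sqrt(1 + (y')^2) = const.
Hence y' is constant, so y(x) is affine.
Fitting the endpoints (-1, -1) and (2, 2):
    slope m = (2 − (-1)) / (2 − (-1)) = 1,
    intercept c = (-1) − m·(-1) = 0.
Extremal: y(x) = x.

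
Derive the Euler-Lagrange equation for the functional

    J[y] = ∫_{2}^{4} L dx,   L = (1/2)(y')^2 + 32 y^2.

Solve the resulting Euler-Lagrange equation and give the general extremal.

The Lagrangian is L = (1/2)(y')^2 + 32 y^2.
∂L/∂y = 64y.
∂L/∂y' = y'.
The Euler-Lagrange equation d/dx(∂L/∂y') − ∂L/∂y = 0 becomes:
    y'' - 64 y = 0
General solution: y(x) = A e^(8x) + B e^(-8x), where A and B are arbitrary constants fixed by the endpoint conditions.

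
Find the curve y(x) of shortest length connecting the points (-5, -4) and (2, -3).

Arc-length functional: J[y] = ∫ sqrt(1 + (y')^2) dx.
Lagrangian L = sqrt(1 + (y')^2) has no explicit y dependence, so ∂L/∂y = 0 and the Euler-Lagrange equation gives
    d/dx( y' / sqrt(1 + (y')^2) ) = 0  ⇒  y' / sqrt(1 + (y')^2) = const.
Hence y' is constant, so y(x) is affine.
Fitting the endpoints (-5, -4) and (2, -3):
    slope m = ((-3) − (-4)) / (2 − (-5)) = 1/7,
    intercept c = (-4) − m·(-5) = -23/7.
Extremal: y(x) = (1/7) x - 23/7.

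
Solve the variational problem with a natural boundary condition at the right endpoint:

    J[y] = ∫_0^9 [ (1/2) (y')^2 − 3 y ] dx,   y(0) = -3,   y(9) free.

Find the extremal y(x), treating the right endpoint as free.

The Lagrangian L = (1/2) (y')^2 − 3 y gives
    ∂L/∂y = −3,   ∂L/∂y' = y'.
Euler-Lagrange: d/dx(y') − (−3) = 0, i.e. y'' + 3 = 0, so
    y(x) = −(3/2) x^2 + C1 x + C2.
Fixed left endpoint y(0) = -3 ⇒ C2 = -3.
The right endpoint x = 9 is free, so the natural (transversality) condition is ∂L/∂y' |_{x=9} = 0, i.e. y'(9) = 0.
Compute y'(x) = −3 x + C1, so y'(9) = −27 + C1 = 0 ⇒ C1 = 27.
Therefore the extremal is
    y(x) = −(3/2) x^2 + 27 x − 3.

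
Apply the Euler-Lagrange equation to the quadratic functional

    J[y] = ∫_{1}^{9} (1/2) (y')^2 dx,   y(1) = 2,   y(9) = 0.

The Lagrangian is L = (1/2) (y')^2.
Compute ∂L/∂y = 0, ∂L/∂y' = y'.
The Euler-Lagrange equation d/dx(∂L/∂y') − ∂L/∂y = 0 reduces to
    y'' = 0.
Its general solution is
    y(x) = A x + B,
with A, B fixed by the endpoint conditions.
Applying the endpoint conditions y(1) = 2 and y(9) = 0: solve A·1 + B = 2 and A·9 + B = 0. Subtracting gives A(9 − 1) = 0 − 2, so A = -1/4, and B = 2 − A·1 = 9/4. Therefore
    y(x) = (-1/4) x + 9/4.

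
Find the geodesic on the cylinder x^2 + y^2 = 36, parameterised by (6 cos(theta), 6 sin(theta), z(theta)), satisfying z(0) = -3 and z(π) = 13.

Parameterise the cylinder of radius R = 6 as
    r(θ) = (6 cos θ, 6 sin θ, z(θ)).
The arc-length element is
    ds = sqrt(36 + (dz/dθ)^2) dθ,
so the Lagrangian is L = sqrt(36 + z'^2).
L depends on z' only, not on z or θ, so ∂L/∂z = 0 and
    ∂L/∂z' = z' / sqrt(36 + z'^2).
The Euler-Lagrange equation gives
    d/dθ( z' / sqrt(36 + z'^2) ) = 0,
so z' is constant. Integrating once:
    z(θ) = a θ + b,
a helix on the cylinder (a straight line when the cylinder is unrolled). The constants a, b are determined by the endpoint conditions.
With endpoint conditions z(0) = -3 and z(π) = 13: from z(0) = b we get b = -3, and a·π + -3 = 13 gives a = 16/π, so
    z(θ) = (16/π) θ − 3.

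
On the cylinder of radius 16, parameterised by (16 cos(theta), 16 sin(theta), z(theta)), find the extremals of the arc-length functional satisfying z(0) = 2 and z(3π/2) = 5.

Parameterise the cylinder of radius R = 16 as
    r(θ) = (16 cos θ, 16 sin θ, z(θ)).
The arc-length element is
    ds = sqrt(256 + (dz/dθ)^2) dθ,
so the Lagrangian is L = sqrt(256 + z'^2).
L depends on z' only, not on z or θ, so ∂L/∂z = 0 and
    ∂L/∂z' = z' / sqrt(256 + z'^2).
The Euler-Lagrange equation gives
    d/dθ( z' / sqrt(256 + z'^2) ) = 0,
so z' is constant. Integrating once:
    z(θ) = a θ + b,
a helix on the cylinder (a straight line when the cylinder is unrolled). The constants a, b are determined by the endpoint conditions.
With endpoint conditions z(0) = 2 and z(3π/2) = 5: from z(0) = b we get b = 2, and a·3π/2 + 2 = 5 gives a = 2/π, so
    z(θ) = (2/π) θ + 2.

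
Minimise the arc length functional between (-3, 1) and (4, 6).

Arc-length functional: J[y] = ∫ sqrt(1 + (y')^2) dx.
Lagrangian L = sqrt(1 + (y')^2) has no explicit y dependence, so ∂L/∂y = 0 and the Euler-Lagrange equation gives
    d/dx( y' / sqrt(1 + (y')^2) ) = 0  ⇒  y' / sqrt(1 + (y')^2) = const.
Hence y' is constant, so y(x) is affine.
Fitting the endpoints (-3, 1) and (4, 6):
    slope m = (6 − 1) / (4 − (-3)) = 5/7,
    intercept c = 1 − m·(-3) = 22/7.
Extremal: y(x) = (5/7) x + 22/7.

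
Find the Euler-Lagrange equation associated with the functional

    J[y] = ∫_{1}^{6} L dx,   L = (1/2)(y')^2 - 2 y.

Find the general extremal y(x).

The Lagrangian is L = (1/2)(y')^2 - 2 y.
∂L/∂y = -2.
∂L/∂y' = y'.
The Euler-Lagrange equation d/dx(∂L/∂y') − ∂L/∂y = 0 becomes:
    y'' + 2 = 0
General solution: y(x) = -x^2 + A x + B, where A and B are arbitrary constants fixed by the endpoint conditions.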